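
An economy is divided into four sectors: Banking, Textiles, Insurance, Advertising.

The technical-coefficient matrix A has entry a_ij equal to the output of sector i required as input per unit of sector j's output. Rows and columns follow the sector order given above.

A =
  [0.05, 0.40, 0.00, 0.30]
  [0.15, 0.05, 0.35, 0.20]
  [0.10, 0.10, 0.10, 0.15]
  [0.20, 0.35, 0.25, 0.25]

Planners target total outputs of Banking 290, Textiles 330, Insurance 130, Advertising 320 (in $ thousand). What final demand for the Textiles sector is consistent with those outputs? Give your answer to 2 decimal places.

I − A =
  [   0.95    -0.40     0.00    -0.30]
  [  -0.15     0.95    -0.35    -0.20]
  [  -0.10    -0.10     0.90    -0.15]
  [  -0.20    -0.35    -0.25     0.75]
d = (I − A) x:
  d_B = (+0.95)·290 + (-0.40)·330 + (+0.00)·130 + (-0.30)·320 = 47.50
  d_T = (-0.15)·290 + (+0.95)·330 + (-0.35)·130 + (-0.20)·320 = 160.50
  d_I = (-0.10)·290 + (-0.10)·330 + (+0.90)·130 + (-0.15)·320 = 7.00
  d_A = (-0.20)·290 + (-0.35)·330 + (-0.25)·130 + (+0.75)·320 = 34.00

d_T = 160.50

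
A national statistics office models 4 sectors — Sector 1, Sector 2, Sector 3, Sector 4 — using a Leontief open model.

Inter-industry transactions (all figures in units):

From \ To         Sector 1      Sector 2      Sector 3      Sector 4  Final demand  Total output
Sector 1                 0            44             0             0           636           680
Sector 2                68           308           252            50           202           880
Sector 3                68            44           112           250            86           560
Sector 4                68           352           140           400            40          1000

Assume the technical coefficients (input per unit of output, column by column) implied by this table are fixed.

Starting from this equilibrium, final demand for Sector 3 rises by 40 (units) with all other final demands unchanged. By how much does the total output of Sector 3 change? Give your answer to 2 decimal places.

Δx_3 = 76.41

Technical coefficients a_ij = z_ij / X_j:
  a_11 = 0/680 = 0.00, a_21 = 68/680 = 0.10, a_31 = 68/680 = 0.10, a_41 = 68/680 = 0.10
  a_12 = 44/880 = 0.05, a_22 = 308/880 = 0.35, a_32 = 44/880 = 0.05, a_42 = 352/880 = 0.40
  a_13 = 0/560 = 0.00, a_23 = 252/560 = 0.45, a_33 = 112/560 = 0.20, a_43 = 140/560 = 0.25
  a_14 = 0/1000 = 0.00, a_24 = 50/1000 = 0.05, a_34 = 250/1000 = 0.25, a_44 = 400/1000 = 0.40
I − A =
  [   1.00    -0.05     0.00     0.00]
  [  -0.10     0.65    -0.45    -0.05]
  [  -0.10    -0.05     0.80    -0.25]
  [  -0.10    -0.40    -0.25     0.60]
Compute the cofactors C_ij = (−1)^(i+j)·(3×3 minor ij) of I−A; the adjugate is their transpose:
adj(I−A) = Cᵀ =
  [ 0.196250   0.020875   0.014125   0.007625]
  [ 0.085250   0.417500   0.282500   0.152500]
  [ 0.066500   0.134250   0.366750   0.164000]
  [ 0.117250   0.337750   0.343500   0.491250]
det(I−A) = Σ_j (I−A)_1j·C_1j = (1.00)(0.196250) + (-0.05)(0.085250) + (0.00)(0.066500) + (0.00)(0.117250) = 0.1919875
(I − A)⁻¹ = adj(I−A) / det(I−A) ≈
  [   1.0222     0.1087     0.0736     0.0397]
  [   0.4440     2.1746     1.4714     0.7943]
  [   0.3464     0.6993     1.9103     0.8542]
  [   0.6107     1.7592     1.7892     2.5588]
Δx = (I − A)⁻¹ Δd with Δd having +40 in the Sector 3 component and 0 elsewhere.
So Δx_3 = L_33 · (+40), where L_33 = adj(I−A)_33 / det(I−A) = 0.366750 / 0.1919875.
Δx_3 = 0.366750 × (+40) / 0.1919875 = 14.67 / 0.1919875 ≈ 76.41.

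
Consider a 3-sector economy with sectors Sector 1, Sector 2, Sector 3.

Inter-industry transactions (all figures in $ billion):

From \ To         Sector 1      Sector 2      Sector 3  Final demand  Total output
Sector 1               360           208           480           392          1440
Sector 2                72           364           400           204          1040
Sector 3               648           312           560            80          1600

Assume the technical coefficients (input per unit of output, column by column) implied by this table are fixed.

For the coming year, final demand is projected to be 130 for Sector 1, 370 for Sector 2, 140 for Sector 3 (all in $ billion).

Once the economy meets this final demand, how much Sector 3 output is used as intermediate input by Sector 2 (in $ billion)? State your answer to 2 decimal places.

z_32 = 382.33

Technical coefficients a_ij = z_ij / X_j:
  a_11 = 360/1440 = 0.25, a_21 = 72/1440 = 0.05, a_31 = 648/1440 = 0.45
  a_12 = 208/1040 = 0.20, a_22 = 364/1040 = 0.35, a_32 = 312/1040 = 0.30
  a_13 = 480/1600 = 0.30, a_23 = 400/1600 = 0.25, a_33 = 560/1600 = 0.35
I − A =
  [   0.75    -0.20    -0.30]
  [  -0.05     0.65    -0.25]
  [  -0.45    -0.30     0.65]
Cofactors of I−A, C_ij = (−1)^(i+j)·(minor ij) (rows/columns in the sector order above):
  C_11 = (0.65)(0.65) − (-0.25)(-0.30) = 0.3475
  C_12 = −[(-0.05)(0.65) − (-0.25)(-0.45)] = 0.1450
  C_13 = (-0.05)(-0.30) − (0.65)(-0.45) = 0.3075
  C_21 = −[(-0.20)(0.65) − (-0.30)(-0.30)] = 0.2200
  C_22 = (0.75)(0.65) − (-0.30)(-0.45) = 0.3525
  C_23 = −[(0.75)(-0.30) − (-0.20)(-0.45)] = 0.3150
  C_31 = (-0.20)(-0.25) − (-0.30)(0.65) = 0.2450
  C_32 = −[(0.75)(-0.25) − (-0.30)(-0.05)] = 0.2025
  C_33 = (0.75)(0.65) − (-0.20)(-0.05) = 0.4775
det(I−A) = Σ_j (I−A)_1j·C_1j = (0.75)(0.3475) + (-0.20)(0.1450) + (-0.30)(0.3075) = 0.139375
adj(I−A) = Cᵀ =
  [ 0.3475   0.2200   0.2450]
  [ 0.1450   0.3525   0.2025]
  [ 0.3075   0.3150   0.4775]
(I − A)⁻¹ = adj(I−A) / det(I−A) ≈
  [   2.4933     1.5785     1.7578]
  [   1.0404     2.5291     1.4529]
  [   2.2063     2.2601     3.4260]
First solve x = (I − A)⁻¹ d = adj(I−A)·d / det(I−A); in particular x_2 = (0.1450·130 + 0.3525·370 + 0.2025·140) / 0.139375 = 177.625 / 0.139375 ≈ 1274.4395.
Intermediate flow from 3 to 2: z_32 = a_32 · x_2 = 0.30 × 177.625 / 0.139375 = 53.2875 / 0.139375 ≈ 382.33.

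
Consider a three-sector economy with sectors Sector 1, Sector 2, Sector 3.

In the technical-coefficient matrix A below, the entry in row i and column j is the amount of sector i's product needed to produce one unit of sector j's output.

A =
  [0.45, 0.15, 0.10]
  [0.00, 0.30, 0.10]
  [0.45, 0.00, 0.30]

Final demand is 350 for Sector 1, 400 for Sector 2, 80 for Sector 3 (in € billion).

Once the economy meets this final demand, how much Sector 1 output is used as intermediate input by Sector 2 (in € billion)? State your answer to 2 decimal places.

I − A =
  [   0.55    -0.15    -0.10]
  [   0.00     0.70    -0.10]
  [  -0.45     0.00     0.70]
Cofactors of I−A, C_ij = (−1)^(i+j)·(minor ij) (rows/columns in the sector order above):
  C_11 = (0.70)(0.70) − (-0.10)(0.00) = 0.4900
  C_12 = −[(0.00)(0.70) − (-0.10)(-0.45)] = 0.0450
  C_13 = (0.00)(0.00) − (0.70)(-0.45) = 0.3150
  C_21 = −[(-0.15)(0.70) − (-0.10)(0.00)] = 0.1050
  C_22 = (0.55)(0.70) − (-0.10)(-0.45) = 0.3400
  C_23 = −[(0.55)(0.00) − (-0.15)(-0.45)] = 0.0675
  C_31 = (-0.15)(-0.10) − (-0.10)(0.70) = 0.0850
  C_32 = −[(0.55)(-0.10) − (-0.10)(0.00)] = 0.0550
  C_33 = (0.55)(0.70) − (-0.15)(0.00) = 0.3850
det(I−A) = Σ_j (I−A)_1j·C_1j = (0.55)(0.4900) + (-0.15)(0.0450) + (-0.10)(0.3150) = 0.23125
adj(I−A) = Cᵀ =
  [ 0.4900   0.1050   0.0850]
  [ 0.0450   0.3400   0.0550]
  [ 0.3150   0.0675   0.3850]
(I − A)⁻¹ = adj(I−A) / det(I−A) ≈
  [   2.1189     0.4541     0.3676]
  [   0.1946     1.4703     0.2378]
  [   1.3622     0.2919     1.6649]
First solve x = (I − A)⁻¹ d = adj(I−A)·d / det(I−A); in particular x_2 = (0.0450·350 + 0.3400·400 + 0.0550·80) / 0.23125 = 156.15 / 0.23125 ≈ 675.2432.
Intermediate flow from 1 to 2: z_12 = a_12 · x_2 = 0.15 × 156.15 / 0.23125 = 23.4225 / 0.23125 ≈ 101.29.

z_12 = 101.29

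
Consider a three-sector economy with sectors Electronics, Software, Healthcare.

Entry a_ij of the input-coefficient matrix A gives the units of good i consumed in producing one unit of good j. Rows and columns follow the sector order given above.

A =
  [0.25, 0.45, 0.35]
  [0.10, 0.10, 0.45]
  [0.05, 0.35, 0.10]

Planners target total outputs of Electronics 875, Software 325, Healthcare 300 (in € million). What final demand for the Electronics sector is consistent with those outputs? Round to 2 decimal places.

I − A =
  [   0.75    -0.45    -0.35]
  [  -0.10     0.90    -0.45]
  [  -0.05    -0.35     0.90]
d = (I − A) x:
  d_E = (+0.75)·875 + (-0.45)·325 + (-0.35)·300 = 405.00
  d_S = (-0.10)·875 + (+0.90)·325 + (-0.45)·300 = 70.00
  d_H = (-0.05)·875 + (-0.35)·325 + (+0.90)·300 = 112.50

d_E = 405.00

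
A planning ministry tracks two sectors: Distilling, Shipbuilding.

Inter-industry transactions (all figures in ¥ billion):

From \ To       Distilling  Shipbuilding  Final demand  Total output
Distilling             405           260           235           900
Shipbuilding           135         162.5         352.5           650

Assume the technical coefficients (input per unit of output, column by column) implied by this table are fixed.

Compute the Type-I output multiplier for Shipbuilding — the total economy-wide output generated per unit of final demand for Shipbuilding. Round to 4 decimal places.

Technical coefficients a_ij = z_ij / X_j:
  a_11 = 405/900 = 0.45, a_21 = 135/900 = 0.15
  a_12 = 260/650 = 0.40, a_22 = 162.5/650 = 0.25
I − A =
  [   0.55    -0.40]
  [  -0.15     0.75]
det(I−A) = (0.55)(0.75) − (-0.40)(-0.15) = 0.3525
adj(I−A) = [[0.75, 0.40], [0.15, 0.55]]
(I − A)⁻¹ = adj(I−A) / det(I−A) ≈
  [   2.12766     1.13475]
  [   0.42553     1.56028]
The output multiplier for sector j is the column-j sum of the Leontief inverse (I − A)⁻¹ = adj(I−A) / det(I−A).
Column 2 of adj(I−A): (0.40, 0.55); det(I−A) = 0.3525.
m_2 = (0.40 + 0.55) / 0.3525 = 0.95 / 0.3525 ≈ 2.6950.

m_2 = 2.6950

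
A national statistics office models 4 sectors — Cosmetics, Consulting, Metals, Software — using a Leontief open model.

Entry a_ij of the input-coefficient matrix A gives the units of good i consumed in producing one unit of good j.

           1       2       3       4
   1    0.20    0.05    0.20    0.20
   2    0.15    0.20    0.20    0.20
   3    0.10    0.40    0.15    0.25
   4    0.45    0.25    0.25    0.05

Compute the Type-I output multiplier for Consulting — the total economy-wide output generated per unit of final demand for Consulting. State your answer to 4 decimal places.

I − A =
  [   0.80    -0.05    -0.20    -0.20]
  [  -0.15     0.80    -0.20    -0.20]
  [  -0.10    -0.40     0.85    -0.25]
  [  -0.45    -0.25    -0.25     0.95]
Compute the cofactors C_ij = (−1)^(i+j)·(3×3 minor ij) of I−A; the adjugate is their transpose:
adj(I−A) = Cᵀ =
  [ 0.445000   0.188250   0.204000   0.187000]
  [ 0.234750   0.473000   0.228000   0.209000]
  [ 0.263375   0.333375   0.476875   0.251125]
  [ 0.341875   0.301375   0.282125   0.444625]
det(I−A) = Σ_j (I−A)_1j·C_1j = (0.80)(0.445000) + (-0.05)(0.234750) + (-0.20)(0.263375) + (-0.20)(0.341875) = 0.2232125
(I − A)⁻¹ = adj(I−A) / det(I−A) ≈
  [   1.99362     0.84337     0.91393     0.83777]
  [   1.05169     2.11906     1.02145     0.93633]
  [   1.17993     1.49353     2.13642     1.12505]
  [   1.53161     1.35017     1.26393     1.99194]
The output multiplier for sector j is the column-j sum of the Leontief inverse (I − A)⁻¹ = adj(I−A) / det(I−A).
Column 2 of adj(I−A): (0.188250, 0.473000, 0.333375, 0.301375); det(I−A) = 0.2232125.
m_2 = (0.188250 + 0.473000 + 0.333375 + 0.301375) / 0.2232125 = 1.296 / 0.2232125 ≈ 5.8061.

m_2 = 5.8061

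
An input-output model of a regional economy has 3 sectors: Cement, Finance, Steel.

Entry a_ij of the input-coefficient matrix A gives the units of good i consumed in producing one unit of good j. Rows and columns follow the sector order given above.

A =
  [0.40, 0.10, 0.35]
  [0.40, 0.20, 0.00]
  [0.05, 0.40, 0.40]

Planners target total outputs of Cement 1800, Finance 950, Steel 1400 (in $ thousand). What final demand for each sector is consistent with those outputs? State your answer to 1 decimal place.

d_C = 495.0, d_F = 40.0, d_S = 370.0

I − A =
  [   0.60    -0.10    -0.35]
  [  -0.40     0.80     0.00]
  [  -0.05    -0.40     0.60]
d = (I − A) x:
  d_C = (+0.60)·1800 + (-0.10)·950 + (-0.35)·1400 = 495.0
  d_F = (-0.40)·1800 + (+0.80)·950 + (+0.00)·1400 = 40.0
  d_S = (-0.05)·1800 + (-0.40)·950 + (+0.60)·1400 = 370.0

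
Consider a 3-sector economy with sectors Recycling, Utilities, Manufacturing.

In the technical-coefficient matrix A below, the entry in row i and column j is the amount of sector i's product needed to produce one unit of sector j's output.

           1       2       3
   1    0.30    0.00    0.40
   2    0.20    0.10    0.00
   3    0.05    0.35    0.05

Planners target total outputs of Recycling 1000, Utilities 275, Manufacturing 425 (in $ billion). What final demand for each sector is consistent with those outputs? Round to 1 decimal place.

I − A =
  [   0.70     0.00    -0.40]
  [  -0.20     0.90     0.00]
  [  -0.05    -0.35     0.95]
d = (I − A) x:
  d_1 = (+0.70)·1000 + (+0.00)·275 + (-0.40)·425 = 530.0
  d_2 = (-0.20)·1000 + (+0.90)·275 + (+0.00)·425 = 47.5
  d_3 = (-0.05)·1000 + (-0.35)·275 + (+0.95)·425 = 257.5

d_1 = 530.0, d_2 = 47.5, d_3 = 257.5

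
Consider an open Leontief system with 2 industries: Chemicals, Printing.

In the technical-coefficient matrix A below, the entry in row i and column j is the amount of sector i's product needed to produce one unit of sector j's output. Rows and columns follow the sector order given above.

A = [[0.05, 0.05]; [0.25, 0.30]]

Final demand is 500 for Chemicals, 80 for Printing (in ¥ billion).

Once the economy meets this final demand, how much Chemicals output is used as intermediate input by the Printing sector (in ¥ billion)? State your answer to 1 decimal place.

I − A =
  [   0.95    -0.05]
  [  -0.25     0.70]
det(I−A) = (0.95)(0.70) − (-0.05)(-0.25) = 0.6525
adj(I−A) = [[0.70, 0.05], [0.25, 0.95]]
(I − A)⁻¹ = adj(I−A) / det(I−A) ≈
  [   1.0728     0.0766]
  [   0.3831     1.4559]
First solve x = (I − A)⁻¹ d = adj(I−A)·d / det(I−A); in particular x_P = (0.25·500 + 0.95·80) / 0.6525 = 201.00 / 0.6525 ≈ 308.046.
Intermediate flow from C to P: z_CP = a_CP · x_P = 0.05 × 201.00 / 0.6525 = 10.05 / 0.6525 ≈ 15.4.

z_CP = 15.4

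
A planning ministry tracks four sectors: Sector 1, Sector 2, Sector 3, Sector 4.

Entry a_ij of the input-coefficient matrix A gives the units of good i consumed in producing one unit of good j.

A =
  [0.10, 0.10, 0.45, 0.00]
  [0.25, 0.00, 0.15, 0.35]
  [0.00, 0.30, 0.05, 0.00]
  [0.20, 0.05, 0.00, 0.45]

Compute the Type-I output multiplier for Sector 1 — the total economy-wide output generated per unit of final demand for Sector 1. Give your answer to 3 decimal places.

I − A =
  [   0.90    -0.10    -0.45     0.00]
  [  -0.25     1.00    -0.15    -0.35]
  [   0.00    -0.30     0.95     0.00]
  [  -0.20    -0.05     0.00     0.55]
Compute the cofactors C_ij = (−1)^(i+j)·(3×3 minor ij) of I−A; the adjugate is their transpose:
adj(I−A) = Cᵀ =
  [ 0.481125   0.126500   0.247875   0.080500]
  [ 0.197125   0.470250   0.167625   0.299250]
  [ 0.062250   0.148500   0.458500   0.094500]
  [ 0.192875   0.088750   0.105375   0.757000]
det(I−A) = Σ_j (I−A)_1j·C_1j = (0.90)(0.481125) + (-0.10)(0.197125) + (-0.45)(0.062250) + (0.00)(0.192875) = 0.3852875
(I − A)⁻¹ = adj(I−A) / det(I−A) ≈
  [   1.2487     0.3283     0.6434     0.2089]
  [   0.5116     1.2205     0.4351     0.7767]
  [   0.1616     0.3854     1.1900     0.2453]
  [   0.5006     0.2303     0.2735     1.9648]
The output multiplier for sector j is the column-j sum of the Leontief inverse (I − A)⁻¹ = adj(I−A) / det(I−A).
Column 1 of adj(I−A): (0.481125, 0.197125, 0.062250, 0.192875); det(I−A) = 0.3852875.
m_1 = (0.481125 + 0.197125 + 0.062250 + 0.192875) / 0.3852875 = 0.933375 / 0.3852875 ≈ 2.423.

m_1 = 2.423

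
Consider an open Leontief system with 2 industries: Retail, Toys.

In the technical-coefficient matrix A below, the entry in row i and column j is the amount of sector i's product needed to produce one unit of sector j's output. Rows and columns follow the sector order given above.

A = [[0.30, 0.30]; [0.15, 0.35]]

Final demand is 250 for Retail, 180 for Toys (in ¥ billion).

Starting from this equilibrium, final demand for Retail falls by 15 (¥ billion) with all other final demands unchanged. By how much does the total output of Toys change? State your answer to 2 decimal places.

Δx_T = -5.49

I − A =
  [   0.70    -0.30]
  [  -0.15     0.65]
det(I−A) = (0.70)(0.65) − (-0.30)(-0.15) = 0.4100
adj(I−A) = [[0.65, 0.30], [0.15, 0.70]]
(I − A)⁻¹ = adj(I−A) / det(I−A) ≈
  [   1.5854     0.7317]
  [   0.3659     1.7073]
Δx = (I − A)⁻¹ Δd with Δd having -15 in the Retail component and 0 elsewhere.
So Δx_T = L_TR · (-15), where L_TR = adj(I−A)_TR / det(I−A) = 0.15 / 0.4100.
Δx_T = 0.15 × (-15) / 0.4100 = -2.25 / 0.4100 ≈ -5.49.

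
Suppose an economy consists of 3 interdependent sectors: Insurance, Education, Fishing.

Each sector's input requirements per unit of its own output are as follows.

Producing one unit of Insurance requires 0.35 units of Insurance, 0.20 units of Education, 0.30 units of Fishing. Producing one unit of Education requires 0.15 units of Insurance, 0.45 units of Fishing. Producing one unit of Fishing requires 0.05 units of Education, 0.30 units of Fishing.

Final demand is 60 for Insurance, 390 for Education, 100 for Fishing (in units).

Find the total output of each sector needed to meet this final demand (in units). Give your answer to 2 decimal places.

x_I = 197.42, x_E = 455.50, x_F = 520.29

I − A =
  [   0.65    -0.15     0.00]
  [  -0.20     1.00    -0.05]
  [  -0.30    -0.45     0.70]
Cofactors of I−A, C_ij = (−1)^(i+j)·(minor ij) (rows/columns in the sector order above):
  C_11 = (1.00)(0.70) − (-0.05)(-0.45) = 0.6775
  C_12 = −[(-0.20)(0.70) − (-0.05)(-0.30)] = 0.1550
  C_13 = (-0.20)(-0.45) − (1.00)(-0.30) = 0.3900
  C_21 = −[(-0.15)(0.70) − (0.00)(-0.45)] = 0.1050
  C_22 = (0.65)(0.70) − (0.00)(-0.30) = 0.4550
  C_23 = −[(0.65)(-0.45) − (-0.15)(-0.30)] = 0.3375
  C_31 = (-0.15)(-0.05) − (0.00)(1.00) = 0.0075
  C_32 = −[(0.65)(-0.05) − (0.00)(-0.20)] = 0.0325
  C_33 = (0.65)(1.00) − (-0.15)(-0.20) = 0.6200
det(I−A) = Σ_j (I−A)_1j·C_1j = (0.65)(0.6775) + (-0.15)(0.1550) + (0.00)(0.3900) = 0.417125
adj(I−A) = Cᵀ =
  [ 0.6775   0.1050   0.0075]
  [ 0.1550   0.4550   0.0325]
  [ 0.3900   0.3375   0.6200]
(I − A)⁻¹ = adj(I−A) / det(I−A) ≈
  [   1.6242     0.2517     0.0180]
  [   0.3716     1.0908     0.0779]
  [   0.9350     0.8091     1.4864]
x = (I − A)⁻¹ d = adj(I−A)·d / det(I−A), with det(I−A) = 0.417125:
  x_I = (0.6775·60 + 0.1050·390 + 0.0075·100) / 0.417125 = 82.35 / 0.417125 ≈ 197.42
  x_E = (0.1550·60 + 0.4550·390 + 0.0325·100) / 0.417125 = 190.00 / 0.417125 ≈ 455.50
  x_F = (0.3900·60 + 0.3375·390 + 0.6200·100) / 0.417125 = 217.025 / 0.417125 ≈ 520.29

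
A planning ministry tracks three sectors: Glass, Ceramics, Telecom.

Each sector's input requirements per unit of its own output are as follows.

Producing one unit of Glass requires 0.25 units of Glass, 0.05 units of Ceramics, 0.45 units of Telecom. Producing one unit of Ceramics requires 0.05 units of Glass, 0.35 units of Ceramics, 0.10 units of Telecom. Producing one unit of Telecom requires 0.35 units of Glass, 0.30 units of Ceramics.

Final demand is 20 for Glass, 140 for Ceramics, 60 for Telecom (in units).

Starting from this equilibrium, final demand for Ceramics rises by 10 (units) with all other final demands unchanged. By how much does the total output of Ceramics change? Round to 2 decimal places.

Δx_2 = 16.85

I − A =
  [   0.75    -0.05    -0.35]
  [  -0.05     0.65    -0.30]
  [  -0.45    -0.10     1.00]
Cofactors of I−A, C_ij = (−1)^(i+j)·(minor ij) (rows/columns in the sector order above):
  C_11 = (0.65)(1.00) − (-0.30)(-0.10) = 0.6200
  C_12 = −[(-0.05)(1.00) − (-0.30)(-0.45)] = 0.1850
  C_13 = (-0.05)(-0.10) − (0.65)(-0.45) = 0.2975
  C_21 = −[(-0.05)(1.00) − (-0.35)(-0.10)] = 0.0850
  C_22 = (0.75)(1.00) − (-0.35)(-0.45) = 0.5925
  C_23 = −[(0.75)(-0.10) − (-0.05)(-0.45)] = 0.0975
  C_31 = (-0.05)(-0.30) − (-0.35)(0.65) = 0.2425
  C_32 = −[(0.75)(-0.30) − (-0.35)(-0.05)] = 0.2425
  C_33 = (0.75)(0.65) − (-0.05)(-0.05) = 0.4850
det(I−A) = Σ_j (I−A)_1j·C_1j = (0.75)(0.6200) + (-0.05)(0.1850) + (-0.35)(0.2975) = 0.351625
adj(I−A) = Cᵀ =
  [ 0.6200   0.0850   0.2425]
  [ 0.1850   0.5925   0.2425]
  [ 0.2975   0.0975   0.4850]
(I − A)⁻¹ = adj(I−A) / det(I−A) ≈
  [   1.7632     0.2417     0.6897]
  [   0.5261     1.6850     0.6897]
  [   0.8461     0.2773     1.3793]
Δx = (I − A)⁻¹ Δd with Δd having +10 in the Ceramics component and 0 elsewhere.
So Δx_2 = L_22 · (+10), where L_22 = adj(I−A)_22 / det(I−A) = 0.5925 / 0.351625.
Δx_2 = 0.5925 × (+10) / 0.351625 = 5.925 / 0.351625 ≈ 16.85.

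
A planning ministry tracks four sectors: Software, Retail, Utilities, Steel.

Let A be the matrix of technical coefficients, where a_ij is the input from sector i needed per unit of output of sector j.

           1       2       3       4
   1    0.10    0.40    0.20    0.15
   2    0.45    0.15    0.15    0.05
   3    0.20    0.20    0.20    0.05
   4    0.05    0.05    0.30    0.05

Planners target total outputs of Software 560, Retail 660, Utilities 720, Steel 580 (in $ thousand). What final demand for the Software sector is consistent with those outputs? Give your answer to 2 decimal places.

d_1 = 9.00

I − A =
  [   0.90    -0.40    -0.20    -0.15]
  [  -0.45     0.85    -0.15    -0.05]
  [  -0.20    -0.20     0.80    -0.05]
  [  -0.05    -0.05    -0.30     0.95]
d = (I − A) x:
  d_1 = (+0.90)·560 + (-0.40)·660 + (-0.20)·720 + (-0.15)·580 = 9.00
  d_2 = (-0.45)·560 + (+0.85)·660 + (-0.15)·720 + (-0.05)·580 = 172.00
  d_3 = (-0.20)·560 + (-0.20)·660 + (+0.80)·720 + (-0.05)·580 = 303.00
  d_4 = (-0.05)·560 + (-0.05)·660 + (-0.30)·720 + (+0.95)·580 = 274.00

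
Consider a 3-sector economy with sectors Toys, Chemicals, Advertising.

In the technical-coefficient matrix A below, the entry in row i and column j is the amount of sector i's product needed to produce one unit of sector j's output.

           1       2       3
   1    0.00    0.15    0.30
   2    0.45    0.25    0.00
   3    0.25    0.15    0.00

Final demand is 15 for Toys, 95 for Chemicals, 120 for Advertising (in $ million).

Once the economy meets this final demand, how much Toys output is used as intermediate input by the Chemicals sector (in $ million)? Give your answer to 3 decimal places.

I − A =
  [   1.00    -0.15    -0.30]
  [  -0.45     0.75     0.00]
  [  -0.25    -0.15     1.00]
Cofactors of I−A, C_ij = (−1)^(i+j)·(minor ij) (rows/columns in the sector order above):
  C_11 = (0.75)(1.00) − (0.00)(-0.15) = 0.7500
  C_12 = −[(-0.45)(1.00) − (0.00)(-0.25)] = 0.4500
  C_13 = (-0.45)(-0.15) − (0.75)(-0.25) = 0.2550
  C_21 = −[(-0.15)(1.00) − (-0.30)(-0.15)] = 0.1950
  C_22 = (1.00)(1.00) − (-0.30)(-0.25) = 0.9250
  C_23 = −[(1.00)(-0.15) − (-0.15)(-0.25)] = 0.1875
  C_31 = (-0.15)(0.00) − (-0.30)(0.75) = 0.2250
  C_32 = −[(1.00)(0.00) − (-0.30)(-0.45)] = 0.1350
  C_33 = (1.00)(0.75) − (-0.15)(-0.45) = 0.6825
det(I−A) = Σ_j (I−A)_1j·C_1j = (1.00)(0.7500) + (-0.15)(0.4500) + (-0.30)(0.2550) = 0.6060
adj(I−A) = Cᵀ =
  [ 0.7500   0.1950   0.2250]
  [ 0.4500   0.9250   0.1350]
  [ 0.2550   0.1875   0.6825]
(I − A)⁻¹ = adj(I−A) / det(I−A) ≈
  [   1.2376     0.3218     0.3713]
  [   0.7426     1.5264     0.2228]
  [   0.4208     0.3094     1.1262]
First solve x = (I − A)⁻¹ d = adj(I−A)·d / det(I−A); in particular x_2 = (0.4500·15 + 0.9250·95 + 0.1350·120) / 0.6060 = 110.825 / 0.6060 ≈ 182.87954.
Intermediate flow from 1 to 2: z_12 = a_12 · x_2 = 0.15 × 110.825 / 0.6060 = 16.62375 / 0.6060 ≈ 27.432.

z_12 = 27.432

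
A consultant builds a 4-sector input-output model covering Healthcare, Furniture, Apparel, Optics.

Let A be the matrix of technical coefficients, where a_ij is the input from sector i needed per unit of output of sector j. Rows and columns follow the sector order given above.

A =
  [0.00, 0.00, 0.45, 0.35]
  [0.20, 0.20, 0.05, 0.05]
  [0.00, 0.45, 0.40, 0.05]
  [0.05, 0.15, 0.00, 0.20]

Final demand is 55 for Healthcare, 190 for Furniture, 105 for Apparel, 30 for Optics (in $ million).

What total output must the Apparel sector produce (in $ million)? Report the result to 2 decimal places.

I − A =
  [   1.00     0.00    -0.45    -0.35]
  [  -0.20     0.80    -0.05    -0.05]
  [   0.00    -0.45     0.60    -0.05]
  [  -0.05    -0.15     0.00     0.80]
Compute the cofactors C_ij = (−1)^(i+j)·(3×3 minor ij) of I−A; the adjugate is their transpose:
adj(I−A) = Cᵀ =
  [ 0.361125   0.196875   0.287250   0.188250]
  [ 0.097625   0.468375   0.112250   0.079000]
  [ 0.076625   0.359625   0.608000   0.094000]
  [ 0.040875   0.100125   0.039000   0.417000]
det(I−A) = Σ_j (I−A)_1j·C_1j = (1.00)(0.361125) + (0.00)(0.097625) + (-0.45)(0.076625) + (-0.35)(0.040875) = 0.3123375
(I − A)⁻¹ = adj(I−A) / det(I−A) ≈
  [   1.1562     0.6303     0.9197     0.6027]
  [   0.3126     1.4996     0.3594     0.2529]
  [   0.2453     1.1514     1.9466     0.3010]
  [   0.1309     0.3206     0.1249     1.3351]
x = (I − A)⁻¹ d = adj(I−A)·d / det(I−A), with det(I−A) = 0.3123375:
  x_H = (0.361125·55 + 0.196875·190 + 0.287250·105 + 0.188250·30) / 0.3123375 = 93.076875 / 0.3123375 ≈ 298.00
  x_F = (0.097625·55 + 0.468375·190 + 0.112250·105 + 0.079000·30) / 0.3123375 = 108.516875 / 0.3123375 ≈ 347.43
  x_A = (0.076625·55 + 0.359625·190 + 0.608000·105 + 0.094000·30) / 0.3123375 = 139.203125 / 0.3123375 ≈ 445.68
  x_O = (0.040875·55 + 0.100125·190 + 0.039000·105 + 0.417000·30) / 0.3123375 = 37.876875 / 0.3123375 ≈ 121.27

x_A = 445.68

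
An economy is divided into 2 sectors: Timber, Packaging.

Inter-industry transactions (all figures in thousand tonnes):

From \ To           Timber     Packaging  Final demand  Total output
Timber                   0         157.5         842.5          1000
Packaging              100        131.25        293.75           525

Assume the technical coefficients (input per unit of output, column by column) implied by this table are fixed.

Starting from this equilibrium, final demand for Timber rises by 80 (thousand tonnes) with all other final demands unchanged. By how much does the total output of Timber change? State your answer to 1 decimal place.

Δx_T = 83.3

Technical coefficients a_ij = z_ij / X_j:
  a_TT = 0/1000 = 0.00, a_PT = 100/1000 = 0.10
  a_TP = 157.5/525 = 0.30, a_PP = 131.25/525 = 0.25
I − A =
  [   1.00    -0.30]
  [  -0.10     0.75]
det(I−A) = (1.00)(0.75) − (-0.30)(-0.10) = 0.7200
adj(I−A) = [[0.75, 0.30], [0.10, 1.00]]
(I − A)⁻¹ = adj(I−A) / det(I−A) ≈
  [   1.0417     0.4167]
  [   0.1389     1.3889]
Δx = (I − A)⁻¹ Δd with Δd having +80 in the Timber component and 0 elsewhere.
So Δx_T = L_TT · (+80), where L_TT = adj(I−A)_TT / det(I−A) = 0.75 / 0.7200.
Δx_T = 0.75 × (+80) / 0.7200 = 60.00 / 0.7200 ≈ 83.3.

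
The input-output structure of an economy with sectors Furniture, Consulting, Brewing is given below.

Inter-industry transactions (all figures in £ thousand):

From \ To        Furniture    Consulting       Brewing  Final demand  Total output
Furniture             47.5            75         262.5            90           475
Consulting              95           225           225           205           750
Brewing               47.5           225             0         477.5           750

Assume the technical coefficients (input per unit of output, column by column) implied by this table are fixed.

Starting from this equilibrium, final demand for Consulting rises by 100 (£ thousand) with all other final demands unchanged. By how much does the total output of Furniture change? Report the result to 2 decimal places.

Technical coefficients a_ij = z_ij / X_j:
  a_11 = 47.5/475 = 0.10, a_21 = 95/475 = 0.20, a_31 = 47.5/475 = 0.10
  a_12 = 75/750 = 0.10, a_22 = 225/750 = 0.30, a_32 = 225/750 = 0.30
  a_13 = 262.5/750 = 0.35, a_23 = 225/750 = 0.30, a_33 = 0/750 = 0.00
I − A =
  [   0.90    -0.10    -0.35]
  [  -0.20     0.70    -0.30]
  [  -0.10    -0.30     1.00]
Cofactors of I−A, C_ij = (−1)^(i+j)·(minor ij) (rows/columns in the sector order above):
  C_11 = (0.70)(1.00) − (-0.30)(-0.30) = 0.6100
  C_12 = −[(-0.20)(1.00) − (-0.30)(-0.10)] = 0.2300
  C_13 = (-0.20)(-0.30) − (0.70)(-0.10) = 0.1300
  C_21 = −[(-0.10)(1.00) − (-0.35)(-0.30)] = 0.2050
  C_22 = (0.90)(1.00) − (-0.35)(-0.10) = 0.8650
  C_23 = −[(0.90)(-0.30) − (-0.10)(-0.10)] = 0.2800
  C_31 = (-0.10)(-0.30) − (-0.35)(0.70) = 0.2750
  C_32 = −[(0.90)(-0.30) − (-0.35)(-0.20)] = 0.3400
  C_33 = (0.90)(0.70) − (-0.10)(-0.20) = 0.6100
det(I−A) = Σ_j (I−A)_1j·C_1j = (0.90)(0.6100) + (-0.10)(0.2300) + (-0.35)(0.1300) = 0.4805
adj(I−A) = Cᵀ =
  [ 0.6100   0.2050   0.2750]
  [ 0.2300   0.8650   0.3400]
  [ 0.1300   0.2800   0.6100]
(I − A)⁻¹ = adj(I−A) / det(I−A) ≈
  [   1.2695     0.4266     0.5723]
  [   0.4787     1.8002     0.7076]
  [   0.2706     0.5827     1.2695]
Δx = (I − A)⁻¹ Δd with Δd having +100 in the Consulting component and 0 elsewhere.
So Δx_1 = L_12 · (+100), where L_12 = adj(I−A)_12 / det(I−A) = 0.2050 / 0.4805.
Δx_1 = 0.2050 × (+100) / 0.4805 = 20.50 / 0.4805 ≈ 42.66.

Δx_1 = 42.66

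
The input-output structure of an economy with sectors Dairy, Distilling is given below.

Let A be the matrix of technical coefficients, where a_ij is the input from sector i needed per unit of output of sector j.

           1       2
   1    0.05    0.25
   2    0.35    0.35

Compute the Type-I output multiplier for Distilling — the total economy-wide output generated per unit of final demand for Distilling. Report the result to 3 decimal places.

m_2 = 2.264

I − A =
  [   0.95    -0.25]
  [  -0.35     0.65]
det(I−A) = (0.95)(0.65) − (-0.25)(-0.35) = 0.5300
adj(I−A) = [[0.65, 0.25], [0.35, 0.95]]
(I − A)⁻¹ = adj(I−A) / det(I−A) ≈
  [   1.2264     0.4717]
  [   0.6604     1.7925]
The output multiplier for sector j is the column-j sum of the Leontief inverse (I − A)⁻¹ = adj(I−A) / det(I−A).
Column 2 of adj(I−A): (0.25, 0.95); det(I−A) = 0.5300.
m_2 = (0.25 + 0.95) / 0.5300 = 1.20 / 0.5300 ≈ 2.264.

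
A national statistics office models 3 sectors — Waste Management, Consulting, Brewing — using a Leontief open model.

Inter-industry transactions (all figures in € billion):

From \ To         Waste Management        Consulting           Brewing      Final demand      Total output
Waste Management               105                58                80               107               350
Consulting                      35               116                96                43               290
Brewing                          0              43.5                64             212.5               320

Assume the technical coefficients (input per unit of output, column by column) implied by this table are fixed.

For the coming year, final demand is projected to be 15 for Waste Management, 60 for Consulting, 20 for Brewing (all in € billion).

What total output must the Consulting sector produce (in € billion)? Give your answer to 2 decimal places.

x_C = 138.72

Technical coefficients a_ij = z_ij / X_j:
  a_WW = 105/350 = 0.30, a_CW = 35/350 = 0.10, a_BW = 0/350 = 0.00
  a_WC = 58/290 = 0.20, a_CC = 116/290 = 0.40, a_BC = 43.5/290 = 0.15
  a_WB = 80/320 = 0.25, a_CB = 96/320 = 0.30, a_BB = 64/320 = 0.20
I − A =
  [   0.70    -0.20    -0.25]
  [  -0.10     0.60    -0.30]
  [   0.00    -0.15     0.80]
Cofactors of I−A, C_ij = (−1)^(i+j)·(minor ij) (rows/columns in the sector order above):
  C_11 = (0.60)(0.80) − (-0.30)(-0.15) = 0.4350
  C_12 = −[(-0.10)(0.80) − (-0.30)(0.00)] = 0.0800
  C_13 = (-0.10)(-0.15) − (0.60)(0.00) = 0.0150
  C_21 = −[(-0.20)(0.80) − (-0.25)(-0.15)] = 0.1975
  C_22 = (0.70)(0.80) − (-0.25)(0.00) = 0.5600
  C_23 = −[(0.70)(-0.15) − (-0.20)(0.00)] = 0.1050
  C_31 = (-0.20)(-0.30) − (-0.25)(0.60) = 0.2100
  C_32 = −[(0.70)(-0.30) − (-0.25)(-0.10)] = 0.2350
  C_33 = (0.70)(0.60) − (-0.20)(-0.10) = 0.4000
det(I−A) = Σ_j (I−A)_1j·C_1j = (0.70)(0.4350) + (-0.20)(0.0800) + (-0.25)(0.0150) = 0.28475
adj(I−A) = Cᵀ =
  [ 0.4350   0.1975   0.2100]
  [ 0.0800   0.5600   0.2350]
  [ 0.0150   0.1050   0.4000]
(I − A)⁻¹ = adj(I−A) / det(I−A) ≈
  [   1.5277     0.6936     0.7375]
  [   0.2809     1.9666     0.8253]
  [   0.0527     0.3687     1.4047]
x = (I − A)⁻¹ d = adj(I−A)·d / det(I−A), with det(I−A) = 0.28475:
  x_W = (0.4350·15 + 0.1975·60 + 0.2100·20) / 0.28475 = 22.575 / 0.28475 ≈ 79.28
  x_C = (0.0800·15 + 0.5600·60 + 0.2350·20) / 0.28475 = 39.50 / 0.28475 ≈ 138.72
  x_B = (0.0150·15 + 0.1050·60 + 0.4000·20) / 0.28475 = 14.525 / 0.28475 ≈ 51.01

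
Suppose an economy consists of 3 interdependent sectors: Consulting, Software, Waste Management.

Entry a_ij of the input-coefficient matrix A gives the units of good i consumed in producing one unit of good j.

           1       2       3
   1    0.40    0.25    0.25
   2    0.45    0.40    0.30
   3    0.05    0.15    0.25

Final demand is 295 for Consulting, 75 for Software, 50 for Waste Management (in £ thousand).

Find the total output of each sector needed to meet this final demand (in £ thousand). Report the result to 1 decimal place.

x_1 = 1131.0, x_2 = 1160.3, x_3 = 374.1

I − A =
  [   0.60    -0.25    -0.25]
  [  -0.45     0.60    -0.30]
  [  -0.05    -0.15     0.75]
Cofactors of I−A, C_ij = (−1)^(i+j)·(minor ij) (rows/columns in the sector order above):
  C_11 = (0.60)(0.75) − (-0.30)(-0.15) = 0.4050
  C_12 = −[(-0.45)(0.75) − (-0.30)(-0.05)] = 0.3525
  C_13 = (-0.45)(-0.15) − (0.60)(-0.05) = 0.0975
  C_21 = −[(-0.25)(0.75) − (-0.25)(-0.15)] = 0.2250
  C_22 = (0.60)(0.75) − (-0.25)(-0.05) = 0.4375
  C_23 = −[(0.60)(-0.15) − (-0.25)(-0.05)] = 0.1025
  C_31 = (-0.25)(-0.30) − (-0.25)(0.60) = 0.2250
  C_32 = −[(0.60)(-0.30) − (-0.25)(-0.45)] = 0.2925
  C_33 = (0.60)(0.60) − (-0.25)(-0.45) = 0.2475
det(I−A) = Σ_j (I−A)_1j·C_1j = (0.60)(0.4050) + (-0.25)(0.3525) + (-0.25)(0.0975) = 0.1305
adj(I−A) = Cᵀ =
  [ 0.4050   0.2250   0.2250]
  [ 0.3525   0.4375   0.2925]
  [ 0.0975   0.1025   0.2475]
(I − A)⁻¹ = adj(I−A) / det(I−A) ≈
  [   3.1034     1.7241     1.7241]
  [   2.7011     3.3525     2.2414]
  [   0.7471     0.7854     1.8966]
x = (I − A)⁻¹ d = adj(I−A)·d / det(I−A), with det(I−A) = 0.1305:
  x_1 = (0.4050·295 + 0.2250·75 + 0.2250·50) / 0.1305 = 147.60 / 0.1305 ≈ 1131.0
  x_2 = (0.3525·295 + 0.4375·75 + 0.2925·50) / 0.1305 = 151.425 / 0.1305 ≈ 1160.3
  x_3 = (0.0975·295 + 0.1025·75 + 0.2475·50) / 0.1305 = 48.825 / 0.1305 ≈ 374.1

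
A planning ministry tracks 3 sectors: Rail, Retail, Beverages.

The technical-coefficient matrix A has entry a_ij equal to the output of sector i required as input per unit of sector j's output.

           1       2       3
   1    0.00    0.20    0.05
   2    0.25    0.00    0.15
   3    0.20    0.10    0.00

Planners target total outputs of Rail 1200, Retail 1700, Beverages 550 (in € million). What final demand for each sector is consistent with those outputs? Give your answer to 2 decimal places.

d_1 = 832.50, d_2 = 1317.50, d_3 = 140.00

I − A =
  [   1.00    -0.20    -0.05]
  [  -0.25     1.00    -0.15]
  [  -0.20    -0.10     1.00]
d = (I − A) x:
  d_1 = (+1.00)·1200 + (-0.20)·1700 + (-0.05)·550 = 832.50
  d_2 = (-0.25)·1200 + (+1.00)·1700 + (-0.15)·550 = 1317.50
  d_3 = (-0.20)·1200 + (-0.10)·1700 + (+1.00)·550 = 140.00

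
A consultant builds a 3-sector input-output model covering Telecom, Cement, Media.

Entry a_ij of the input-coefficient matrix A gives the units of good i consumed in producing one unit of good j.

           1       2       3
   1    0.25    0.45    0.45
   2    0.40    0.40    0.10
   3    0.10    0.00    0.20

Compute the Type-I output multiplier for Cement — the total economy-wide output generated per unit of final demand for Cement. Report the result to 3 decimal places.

I − A =
  [   0.75    -0.45    -0.45]
  [  -0.40     0.60    -0.10]
  [  -0.10     0.00     0.80]
Cofactors of I−A, C_ij = (−1)^(i+j)·(minor ij) (rows/columns in the sector order above):
  C_11 = (0.60)(0.80) − (-0.10)(0.00) = 0.4800
  C_12 = −[(-0.40)(0.80) − (-0.10)(-0.10)] = 0.3300
  C_13 = (-0.40)(0.00) − (0.60)(-0.10) = 0.0600
  C_21 = −[(-0.45)(0.80) − (-0.45)(0.00)] = 0.3600
  C_22 = (0.75)(0.80) − (-0.45)(-0.10) = 0.5550
  C_23 = −[(0.75)(0.00) − (-0.45)(-0.10)] = 0.0450
  C_31 = (-0.45)(-0.10) − (-0.45)(0.60) = 0.3150
  C_32 = −[(0.75)(-0.10) − (-0.45)(-0.40)] = 0.2550
  C_33 = (0.75)(0.60) − (-0.45)(-0.40) = 0.2700
det(I−A) = Σ_j (I−A)_1j·C_1j = (0.75)(0.4800) + (-0.45)(0.3300) + (-0.45)(0.0600) = 0.1845
adj(I−A) = Cᵀ =
  [ 0.4800   0.3600   0.3150]
  [ 0.3300   0.5550   0.2550]
  [ 0.0600   0.0450   0.2700]
(I − A)⁻¹ = adj(I−A) / det(I−A) ≈
  [   2.6016     1.9512     1.7073]
  [   1.7886     3.0081     1.3821]
  [   0.3252     0.2439     1.4634]
The output multiplier for sector j is the column-j sum of the Leontief inverse (I − A)⁻¹ = adj(I−A) / det(I−A).
Column 2 of adj(I−A): (0.3600, 0.5550, 0.0450); det(I−A) = 0.1845.
m_2 = (0.3600 + 0.5550 + 0.0450) / 0.1845 = 0.96 / 0.1845 ≈ 5.203.

m_2 = 5.203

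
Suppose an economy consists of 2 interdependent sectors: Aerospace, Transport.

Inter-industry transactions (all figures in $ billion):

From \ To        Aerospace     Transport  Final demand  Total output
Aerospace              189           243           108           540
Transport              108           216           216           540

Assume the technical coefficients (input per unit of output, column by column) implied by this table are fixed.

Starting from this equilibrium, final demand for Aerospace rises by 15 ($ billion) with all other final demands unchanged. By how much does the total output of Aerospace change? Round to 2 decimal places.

Δx_1 = 30.00

Technical coefficients a_ij = z_ij / X_j:
  a_11 = 189/540 = 0.35, a_21 = 108/540 = 0.20
  a_12 = 243/540 = 0.45, a_22 = 216/540 = 0.40
I − A =
  [   0.65    -0.45]
  [  -0.20     0.60]
det(I−A) = (0.65)(0.60) − (-0.45)(-0.20) = 0.3000
adj(I−A) = [[0.60, 0.45], [0.20, 0.65]]
(I − A)⁻¹ = adj(I−A) / det(I−A) ≈
  [   2.0000     1.5000]
  [   0.6667     2.1667]
Δx = (I − A)⁻¹ Δd with Δd having +15 in the Aerospace component and 0 elsewhere.
So Δx_1 = L_11 · (+15), where L_11 = adj(I−A)_11 / det(I−A) = 0.60 / 0.3000.
Δx_1 = 0.60 × (+15) / 0.3000 = 9.00 / 0.3000 = 30.00.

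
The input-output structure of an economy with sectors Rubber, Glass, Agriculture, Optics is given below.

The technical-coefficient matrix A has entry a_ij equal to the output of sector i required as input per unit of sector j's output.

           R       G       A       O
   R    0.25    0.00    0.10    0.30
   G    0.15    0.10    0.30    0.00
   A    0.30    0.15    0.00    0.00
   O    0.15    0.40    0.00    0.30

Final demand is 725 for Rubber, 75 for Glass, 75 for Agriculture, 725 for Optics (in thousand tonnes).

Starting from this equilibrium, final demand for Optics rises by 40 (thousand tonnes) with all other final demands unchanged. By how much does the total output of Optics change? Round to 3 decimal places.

I − A =
  [   0.75     0.00    -0.10    -0.30]
  [  -0.15     0.90    -0.30     0.00]
  [  -0.30    -0.15     1.00     0.00]
  [  -0.15    -0.40     0.00     0.70]
Compute the cofactors C_ij = (−1)^(i+j)·(3×3 minor ij) of I−A; the adjugate is their transpose:
adj(I−A) = Cᵀ =
  [ 0.59850   0.13050   0.09900   0.25650]
  [ 0.16800   0.45900   0.15450   0.07200]
  [ 0.20475   0.10800   0.41400   0.08775]
  [ 0.22425   0.29025   0.10950   0.61200]
det(I−A) = Σ_j (I−A)_1j·C_1j = (0.75)(0.59850) + (0.00)(0.16800) + (-0.10)(0.20475) + (-0.30)(0.22425) = 0.361125
(I − A)⁻¹ = adj(I−A) / det(I−A) ≈
  [   1.6573     0.3614     0.2741     0.7103]
  [   0.4652     1.2710     0.4278     0.1994]
  [   0.5670     0.2991     1.1464     0.2430]
  [   0.6210     0.8037     0.3032     1.6947]
Δx = (I − A)⁻¹ Δd with Δd having +40 in the Optics component and 0 elsewhere.
So Δx_O = L_OO · (+40), where L_OO = adj(I−A)_OO / det(I−A) = 0.61200 / 0.361125.
Δx_O = 0.61200 × (+40) / 0.361125 = 24.48 / 0.361125 ≈ 67.788.

Δx_O = 67.788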